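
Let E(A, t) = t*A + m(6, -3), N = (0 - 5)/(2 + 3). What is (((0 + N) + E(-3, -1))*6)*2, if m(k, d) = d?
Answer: -12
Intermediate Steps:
N = -1 (N = -5/5 = -5*⅕ = -1)
E(A, t) = -3 + A*t (E(A, t) = t*A - 3 = A*t - 3 = -3 + A*t)
(((0 + N) + E(-3, -1))*6)*2 = (((0 - 1) + (-3 - 3*(-1)))*6)*2 = ((-1 + (-3 + 3))*6)*2 = ((-1 + 0)*6)*2 = -1*6*2 = -6*2 = -12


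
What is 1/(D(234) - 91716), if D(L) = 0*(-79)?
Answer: -1/91716 ≈ -1.0903e-5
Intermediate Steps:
D(L) = 0
1/(D(234) - 91716) = 1/(0 - 91716) = 1/(-91716) = -1/91716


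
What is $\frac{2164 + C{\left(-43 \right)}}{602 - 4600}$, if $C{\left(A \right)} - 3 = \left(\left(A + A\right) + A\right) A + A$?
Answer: $- \frac{7671}{3998} \approx -1.9187$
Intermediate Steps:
$C{\left(A \right)} = 3 + A + 3 A^{2}$ ($C{\left(A \right)} = 3 + \left(\left(\left(A + A\right) + A\right) A + A\right) = 3 + \left(\left(2 A + A\right) A + A\right) = 3 + \left(3 A A + A\right) = 3 + \left(3 A^{2} + A\right) = 3 + \left(A + 3 A^{2}\right) = 3 + A + 3 A^{2}$)
$\frac{2164 + C{\left(-43 \right)}}{602 - 4600} = \frac{2164 + \left(3 - 43 + 3 \left(-43\right)^{2}\right)}{602 - 4600} = \frac{2164 + \left(3 - 43 + 3 \cdot 1849\right)}{-3998} = \left(2164 + \left(3 - 43 + 5547\right)\right) \left(- \frac{1}{3998}\right) = \left(2164 + 5507\right) \left(- \frac{1}{3998}\right) = 7671 \left(- \frac{1}{3998}\right) = - \frac{7671}{3998}$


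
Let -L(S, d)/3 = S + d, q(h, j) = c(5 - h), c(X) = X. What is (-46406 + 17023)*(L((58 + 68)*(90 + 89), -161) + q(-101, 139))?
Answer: 1970805959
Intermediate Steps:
q(h, j) = 5 - h
L(S, d) = -3*S - 3*d (L(S, d) = -3*(S + d) = -3*S - 3*d)
(-46406 + 17023)*(L((58 + 68)*(90 + 89), -161) + q(-101, 139)) = (-46406 + 17023)*((-3*(58 + 68)*(90 + 89) - 3*(-161)) + (5 - 1*(-101))) = -29383*((-378*179 + 483) + (5 + 101)) = -29383*((-3*22554 + 483) + 106) = -29383*((-67662 + 483) + 106) = -29383*(-67179 + 106) = -29383*(-67073) = 1970805959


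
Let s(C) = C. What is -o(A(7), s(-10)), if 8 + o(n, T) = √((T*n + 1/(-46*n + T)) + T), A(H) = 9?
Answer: 8 - I*√4494506/212 ≈ 8.0 - 10.0*I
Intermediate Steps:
o(n, T) = -8 + √(T + 1/(T - 46*n) + T*n) (o(n, T) = -8 + √((T*n + 1/(-46*n + T)) + T) = -8 + √((T*n + 1/(T - 46*n)) + T) = -8 + √((1/(T - 46*n) + T*n) + T) = -8 + √(T + 1/(T - 46*n) + T*n))
-o(A(7), s(-10)) = -(-8 + √((1 - 10*(-10 - 46*9) - 10*9*(-10 - 46*9))/(-10 - 46*9))) = -(-8 + √((1 - 10*(-10 - 414) - 10*9*(-10 - 414))/(-10 - 414))) = -(-8 + √((1 - 10*(-424) - 10*9*(-424))/(-424))) = -(-8 + √(-(1 + 4240 + 38160)/424)) = -(-8 + √(-1/424*42401)) = -(-8 + √(-42401/424)) = -(-8 + I*√4494506/212) = 8 - I*√4494506/212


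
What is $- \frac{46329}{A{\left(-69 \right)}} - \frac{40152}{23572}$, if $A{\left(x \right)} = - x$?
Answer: $- \frac{91236473}{135539} \approx -673.14$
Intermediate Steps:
$- \frac{46329}{A{\left(-69 \right)}} - \frac{40152}{23572} = - \frac{46329}{\left(-1\right) \left(-69\right)} - \frac{40152}{23572} = - \frac{46329}{69} - \frac{10038}{5893} = \left(-46329\right) \frac{1}{69} - \frac{10038}{5893} = - \frac{15443}{23} - \frac{10038}{5893} = - \frac{91236473}{135539}$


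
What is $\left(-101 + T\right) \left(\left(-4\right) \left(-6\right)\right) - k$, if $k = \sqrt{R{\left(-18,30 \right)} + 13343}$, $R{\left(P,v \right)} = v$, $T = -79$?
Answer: $-4320 - \sqrt{13373} \approx -4435.6$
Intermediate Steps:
$k = \sqrt{13373}$ ($k = \sqrt{30 + 13343} = \sqrt{13373} \approx 115.64$)
$\left(-101 + T\right) \left(\left(-4\right) \left(-6\right)\right) - k = \left(-101 - 79\right) \left(\left(-4\right) \left(-6\right)\right) - \sqrt{13373} = \left(-180\right) 24 - \sqrt{13373} = -4320 - \sqrt{13373}$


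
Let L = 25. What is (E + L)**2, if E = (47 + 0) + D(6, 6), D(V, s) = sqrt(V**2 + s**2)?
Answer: 5256 + 864*sqrt(2) ≈ 6477.9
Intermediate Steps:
E = 47 + 6*sqrt(2) (E = (47 + 0) + sqrt(6**2 + 6**2) = 47 + sqrt(36 + 36) = 47 + sqrt(72) = 47 + 6*sqrt(2) ≈ 55.485)
(E + L)**2 = ((47 + 6*sqrt(2)) + 25)**2 = (72 + 6*sqrt(2))**2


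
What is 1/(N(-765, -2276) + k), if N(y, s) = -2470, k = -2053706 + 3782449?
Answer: 1/1726273 ≈ 5.7928e-7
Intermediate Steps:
k = 1728743
1/(N(-765, -2276) + k) = 1/(-2470 + 1728743) = 1/1726273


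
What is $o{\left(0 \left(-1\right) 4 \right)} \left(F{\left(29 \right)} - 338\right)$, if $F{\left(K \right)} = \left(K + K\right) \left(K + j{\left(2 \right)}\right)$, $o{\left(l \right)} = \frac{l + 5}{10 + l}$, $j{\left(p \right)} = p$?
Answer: $730$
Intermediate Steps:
$o{\left(l \right)} = \frac{5 + l}{10 + l}$
$F{\left(K \right)} = 2 K \left(2 + K\right)$ ($F{\left(K \right)} = \left(K + K\right) \left(K + 2\right) = 2 K \left(2 + K\right)$)
$o{\left(0 \left(-1\right) 4 \right)} \left(F{\left(29 \right)} - 338\right) = \frac{5 + 0 \left(-1\right) 4}{10 + 0 \left(-1\right) 4} \left(2 \cdot 29 \left(2 + 29\right) - 338\right) = \frac{5 + 0 \cdot 4}{10 + 0 \cdot 4} \left(2 \cdot 29 \cdot 31 - 338\right) = \frac{5 + 0}{10 + 0} \left(1798 - 338\right) = \frac{1}{10} \cdot 5 \cdot 1460 = \frac{1}{2} \cdot 1460 = 730$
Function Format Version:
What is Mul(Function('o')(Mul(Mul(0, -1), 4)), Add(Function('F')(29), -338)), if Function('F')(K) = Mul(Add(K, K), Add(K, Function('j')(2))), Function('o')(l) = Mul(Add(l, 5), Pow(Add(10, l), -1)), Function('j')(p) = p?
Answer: 730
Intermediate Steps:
Function('o')(l) = Mul(Pow(Add(10, l), -1), Add(5, l)) (Function('o')(l) = Mul(Add(5, l), Pow(Add(10, l), -1)) = Mul(Pow(Add(10, l), -1), Add(5, l)))
Function('F')(K) = Mul(2, K, Add(2, K)) (Function('F')(K) = Mul(Add(K, K), Add(K, 2)) = Mul(Mul(2, K), Add(2, K)) = Mul(2, K, Add(2, K)))
Mul(Function('o')(Mul(Mul(0, -1), 4)), Add(Function('F')(29), -338)) = Mul(Mul(Pow(Add(10, Mul(Mul(0, -1), 4)), -1), Add(5, Mul(Mul(0, -1), 4))), Add(Mul(2, 29, Add(2, 29)), -338)) = Mul(Mul(Pow(Add(10, Mul(0, 4)), -1), Add(5, Mul(0, 4))), Add(Mul(2, 29, 31), -338)) = Mul(Mul(Pow(Add(10, 0), -1), Add(5, 0)), Add(1798, -338)) = Mul(Mul(Pow(10, -1), 5), 1460) = Mul(Mul(Rational(1, 10), 5), 1460) = Mul(Rational(1, 2), 1460) = 730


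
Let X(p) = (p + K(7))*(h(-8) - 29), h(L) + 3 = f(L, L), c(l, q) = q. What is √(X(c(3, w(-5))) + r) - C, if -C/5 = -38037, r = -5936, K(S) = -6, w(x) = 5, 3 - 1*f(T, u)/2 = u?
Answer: -190185 + I*√5926 ≈ -1.9019e+5 + 76.98*I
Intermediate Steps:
f(T, u) = 6 - 2*u
h(L) = 3 - 2*L (h(L) = -3 + (6 - 2*L) = 3 - 2*L)
X(p) = 60 - 10*p (X(p) = (p - 6)*((3 - 2*(-8)) - 29) = (-6 + p)*((3 + 16) - 29) = (-6 + p)*(19 - 29) = (-6 + p)*(-10) = 60 - 10*p)
C = 190185 (C = -5*(-38037) = 190185)
√(X(c(3, w(-5))) + r) - C = √((60 - 10*5) - 5936) - 1*190185 = √((60 - 50) - 5936) - 190185 = √(10 - 5936) - 190185 = √(-5926) - 190185 = I*√5926 - 190185 = -190185 + I*√5926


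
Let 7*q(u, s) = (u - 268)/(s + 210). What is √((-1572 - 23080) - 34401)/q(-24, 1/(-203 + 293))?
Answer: -132307*I*√59053/26280 ≈ -1223.4*I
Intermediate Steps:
q(u, s) = (-268 + u)/(7*(210 + s)) (q(u, s) = ((u - 268)/(s + 210))/7 = ((-268 + u)/(210 + s))/7 = (-268 + u)/(7*(210 + s)))
√((-1572 - 23080) - 34401)/q(-24, 1/(-203 + 293)) = √((-1572 - 23080) - 34401)/(((-268 - 24)/(7*(210 + 1/(-203 + 293))))) = √(-24652 - 34401)/(((⅐)*(-292)/(210 + 1/90))) = √(-59053)/(((⅐)*(-292)/(210 + 1/90))) = (I*√59053)/(((⅐)*(-292)/(18901/90))) = (I*√59053)/(((⅐)*(90/18901)*(-292))) = (I*√59053)/(-26280/132307) = (I*√59053)*(-132307/26280) = -132307*I*√59053/26280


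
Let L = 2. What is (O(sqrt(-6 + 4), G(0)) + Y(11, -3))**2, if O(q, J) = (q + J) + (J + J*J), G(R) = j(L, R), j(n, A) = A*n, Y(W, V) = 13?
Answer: (13 + I*sqrt(2))**2 ≈ 167.0 + 36.77*I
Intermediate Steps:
G(R) = 2*R (G(R) = R*2 = 2*R)
O(q, J) = q + J**2 + 2*J (O(q, J) = (J + q) + (J + J**2) = q + J**2 + 2*J)
(O(sqrt(-6 + 4), G(0)) + Y(11, -3))**2 = ((sqrt(-6 + 4) + (2*0)**2 + 2*(2*0)) + 13)**2 = ((sqrt(-2) + 0**2 + 2*0) + 13)**2 = ((I*sqrt(2) + 0 + 0) + 13)**2 = (I*sqrt(2) + 13)**2 = (13 + I*sqrt(2))**2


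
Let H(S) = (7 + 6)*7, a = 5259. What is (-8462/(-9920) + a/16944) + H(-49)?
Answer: 161367053/1750880 ≈ 92.163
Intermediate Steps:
H(S) = 91 (H(S) = 13*7 = 91)
(-8462/(-9920) + a/16944) + H(-49) = (-8462/(-9920) + 5259/16944) + 91 = (-8462*(-1/9920) + 5259*(1/16944)) + 91 = (4231/4960 + 1753/5648) + 91 = 2036973/1750880 + 91 = 161367053/1750880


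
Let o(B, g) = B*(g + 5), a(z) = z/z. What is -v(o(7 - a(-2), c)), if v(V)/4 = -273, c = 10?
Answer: 1092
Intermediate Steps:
a(z) = 1
o(B, g) = B*(5 + g)
v(V) = -1092 (v(V) = 4*(-273) = -1092)
-v(o(7 - a(-2), c)) = -1*(-1092) = 1092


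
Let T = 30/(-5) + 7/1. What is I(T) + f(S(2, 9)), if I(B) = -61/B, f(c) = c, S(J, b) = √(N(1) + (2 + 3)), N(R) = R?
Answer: -61 + √6 ≈ -58.551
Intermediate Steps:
S(J, b) = √6 (S(J, b) = √(1 + (2 + 3)) = √(1 + 5) = √6)
T = 1 (T = 30*(-⅕) + 7*1 = -6 + 7 = 1)
I(T) + f(S(2, 9)) = -61/1 + √6 = -61*1 + √6 = -61 + √6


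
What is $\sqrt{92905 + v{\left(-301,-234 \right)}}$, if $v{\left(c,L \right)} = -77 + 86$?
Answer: $\sqrt{92914} \approx 304.82$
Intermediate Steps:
$v{\left(c,L \right)} = 9$
$\sqrt{92905 + v{\left(-301,-234 \right)}} = \sqrt{92905 + 9} = \sqrt{92914}$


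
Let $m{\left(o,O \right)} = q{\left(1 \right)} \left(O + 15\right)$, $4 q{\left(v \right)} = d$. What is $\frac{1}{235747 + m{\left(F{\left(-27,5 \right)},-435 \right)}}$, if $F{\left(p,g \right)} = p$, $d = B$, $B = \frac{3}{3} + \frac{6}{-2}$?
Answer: $\frac{1}{235957} \approx 4.2381 \cdot 10^{-6}$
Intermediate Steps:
$B = -2$ ($B = 3 \cdot \frac{1}{3} + 6 \left(- \frac{1}{2}\right) = 1 - 3 = -2$)
$d = -2$
$q{\left(v \right)} = - \frac{1}{2}$ ($q{\left(v \right)} = \frac{1}{4} \left(-2\right) = - \frac{1}{2}$)
$m{\left(o,O \right)} = - \frac{15}{2} - \frac{O}{2}$ ($m{\left(o,O \right)} = - \frac{O + 15}{2} = - \frac{15 + O}{2} = - \frac{15}{2} - \frac{O}{2}$)
$\frac{1}{235747 + m{\left(F{\left(-27,5 \right)},-435 \right)}} = \frac{1}{235747 - -210} = \frac{1}{235747 + \left(- \frac{15}{2} + \frac{435}{2}\right)} = \frac{1}{235747 + 210} = \frac{1}{235957}$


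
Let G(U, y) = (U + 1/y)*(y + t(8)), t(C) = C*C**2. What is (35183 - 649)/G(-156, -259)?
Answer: -8944306/10222465 ≈ -0.87497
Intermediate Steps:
t(C) = C**3
G(U, y) = (512 + y)*(U + 1/y) (G(U, y) = (U + 1/y)*(y + 8**3) = (U + 1/y)*(y + 512) = (U + 1/y)*(512 + y) = (512 + y)*(U + 1/y))
(35183 - 649)/G(-156, -259) = (35183 - 649)/(1 + 512*(-156) + 512/(-259) - 156*(-259)) = 34534/(1 - 79872 + 512*(-1/259) + 40404) = 34534/(1 - 79872 - 512/259 + 40404) = 34534/(-10222465/259) = 34534*(-259/10222465) = -8944306/10222465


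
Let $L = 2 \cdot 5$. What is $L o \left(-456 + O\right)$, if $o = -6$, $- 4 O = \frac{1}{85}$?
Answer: $\frac{465123}{17} \approx 27360.0$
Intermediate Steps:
$O = - \frac{1}{340}$ ($O = - \frac{1}{4 \cdot 85} = \left(- \frac{1}{4}\right) \frac{1}{85} = - \frac{1}{340} \approx -0.0029412$)
$L = 10$
$L o \left(-456 + O\right) = 10 \left(-6\right) \left(-456 - \frac{1}{340}\right) = \left(-60\right) \left(- \frac{155041}{340}\right) = \frac{465123}{17}$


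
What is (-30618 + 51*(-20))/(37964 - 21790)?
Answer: -15819/8087 ≈ -1.9561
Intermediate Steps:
(-30618 + 51*(-20))/(37964 - 21790) = (-30618 - 1020)/16174 = -31638*1/16174 = -15819/8087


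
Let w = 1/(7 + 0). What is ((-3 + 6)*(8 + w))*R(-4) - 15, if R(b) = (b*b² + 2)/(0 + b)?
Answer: 5091/14 ≈ 363.64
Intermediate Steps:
R(b) = (2 + b³)/b (R(b) = (b³ + 2)/b = (2 + b³)/b)
w = ⅐ (w = 1/7 = ⅐ ≈ 0.14286)
((-3 + 6)*(8 + w))*R(-4) - 15 = ((-3 + 6)*(8 + ⅐))*((2 + (-4)³)/(-4)) - 15 = (3*(57/7))*(-(2 - 64)/4) - 15 = 171*(-¼*(-62))/7 - 15 = (171/7)*(31/2) - 15 = 5301/14 - 15 = 5091/14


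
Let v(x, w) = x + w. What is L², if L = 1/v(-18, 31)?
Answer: 1/169 ≈ 0.0059172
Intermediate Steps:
v(x, w) = w + x
L = 1/13 (L = 1/(31 - 18) = 1/13 ≈ 0.076923)
L² = (1/13)² = 1/169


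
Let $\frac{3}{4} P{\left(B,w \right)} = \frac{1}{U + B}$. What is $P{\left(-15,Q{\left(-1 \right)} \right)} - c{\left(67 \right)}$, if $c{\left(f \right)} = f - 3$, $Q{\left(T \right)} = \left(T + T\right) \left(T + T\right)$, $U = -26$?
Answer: $- \frac{7876}{123} \approx -64.032$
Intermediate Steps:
$Q{\left(T \right)} = 4 T^{2}$ ($Q{\left(T \right)} = 2 T 2 T = 4 T^{2}$)
$c{\left(f \right)} = -3 + f$
$P{\left(B,w \right)} = \frac{4}{3 \left(-26 + B\right)}$
$P{\left(-15,Q{\left(-1 \right)} \right)} - c{\left(67 \right)} = \frac{4}{3 \left(-26 - 15\right)} - \left(-3 + 67\right) = \frac{4}{3 \left(-41\right)} - 64 = \frac{4}{3} \left(- \frac{1}{41}\right) - 64 = - \frac{4}{123} - 64 = - \frac{7876}{123}$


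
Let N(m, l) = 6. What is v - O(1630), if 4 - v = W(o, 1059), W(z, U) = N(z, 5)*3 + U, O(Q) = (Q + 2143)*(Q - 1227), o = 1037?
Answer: -1521592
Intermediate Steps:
O(Q) = (-1227 + Q)*(2143 + Q) (O(Q) = (2143 + Q)*(-1227 + Q) = (-1227 + Q)*(2143 + Q))
W(z, U) = 18 + U (W(z, U) = 6*3 + U = 18 + U)
v = -1073 (v = 4 - (18 + 1059) = 4 - 1*1077 = 4 - 1077 = -1073)
v - O(1630) = -1073 - (-2629461 + 1630² + 916*1630) = -1073 - (-2629461 + 2656900 + 1493080) = -1073 - 1*1520519 = -1073 - 1520519 = -1521592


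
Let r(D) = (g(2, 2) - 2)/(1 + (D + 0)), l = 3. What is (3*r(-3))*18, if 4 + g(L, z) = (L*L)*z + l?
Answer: -135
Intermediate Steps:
g(L, z) = -1 + z*L**2 (g(L, z) = -4 + ((L*L)*z + 3) = -4 + (L**2*z + 3) = -4 + (z*L**2 + 3) = -4 + (3 + z*L**2) = -1 + z*L**2)
r(D) = 5/(1 + D) (r(D) = ((-1 + 2*2**2) - 2)/(1 + (D + 0)) = ((-1 + 2*4) - 2)/(1 + D) = ((-1 + 8) - 2)/(1 + D) = (7 - 2)/(1 + D) = 5/(1 + D))
(3*r(-3))*18 = (3*(5/(1 - 3)))*18 = (3*(5/(-2)))*18 = (3*(5*(-1/2)))*18 = (3*(-5/2))*18 = -15/2*18 = -135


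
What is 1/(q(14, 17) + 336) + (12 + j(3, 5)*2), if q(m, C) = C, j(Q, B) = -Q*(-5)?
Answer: 14827/353 ≈ 42.003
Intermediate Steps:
j(Q, B) = 5*Q
1/(q(14, 17) + 336) + (12 + j(3, 5)*2) = 1/(17 + 336) + (12 + (5*3)*2) = 1/353 + (12 + 15*2) = 1/353 + (12 + 30) = 1/353 + 42 = 14827/353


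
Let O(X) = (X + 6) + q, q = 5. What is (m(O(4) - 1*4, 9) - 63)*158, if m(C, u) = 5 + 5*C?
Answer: -474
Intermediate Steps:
O(X) = 11 + X (O(X) = (X + 6) + 5 = (6 + X) + 5 = 11 + X)
(m(O(4) - 1*4, 9) - 63)*158 = ((5 + 5*((11 + 4) - 1*4)) - 63)*158 = ((5 + 5*(15 - 4)) - 63)*158 = ((5 + 5*11) - 63)*158 = ((5 + 55) - 63)*158 = (60 - 63)*158 = -3*158 = -474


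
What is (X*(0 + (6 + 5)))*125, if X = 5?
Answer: 6875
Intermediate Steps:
(X*(0 + (6 + 5)))*125 = (5*(0 + (6 + 5)))*125 = (5*(0 + 11))*125 = (5*11)*125 = 55*125 = 6875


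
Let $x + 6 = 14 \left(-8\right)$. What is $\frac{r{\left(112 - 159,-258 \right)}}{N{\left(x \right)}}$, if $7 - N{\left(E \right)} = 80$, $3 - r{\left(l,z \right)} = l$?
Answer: $- \frac{50}{73} \approx -0.68493$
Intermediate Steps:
$r{\left(l,z \right)} = 3 - l$
$x = -118$ ($x = -6 + 14 \left(-8\right) = -6 - 112 = -118$)
$N{\left(E \right)} = -73$ ($N{\left(E \right)} = 7 - 80 = -73$)
$\frac{r{\left(112 - 159,-258 \right)}}{N{\left(x \right)}} = \frac{3 - \left(112 - 159\right)}{-73} = \left(3 - \left(112 - 159\right)\right) \left(- \frac{1}{73}\right) = \left(3 - -47\right) \left(- \frac{1}{73}\right) = \left(3 + 47\right) \left(- \frac{1}{73}\right) = 50 \left(- \frac{1}{73}\right) = - \frac{50}{73}$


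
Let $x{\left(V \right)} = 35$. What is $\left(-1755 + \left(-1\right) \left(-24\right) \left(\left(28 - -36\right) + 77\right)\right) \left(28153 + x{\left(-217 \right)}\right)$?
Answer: $45918252$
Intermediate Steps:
$\left(-1755 + \left(-1\right) \left(-24\right) \left(\left(28 - -36\right) + 77\right)\right) \left(28153 + x{\left(-217 \right)}\right) = \left(-1755 + \left(-1\right) \left(-24\right) \left(\left(28 - -36\right) + 77\right)\right) \left(28153 + 35\right) = \left(-1755 + 24 \left(\left(28 + 36\right) + 77\right)\right) 28188 = \left(-1755 + 24 \left(64 + 77\right)\right) 28188 = \left(-1755 + 24 \cdot 141\right) 28188 = \left(-1755 + 3384\right) 28188 = 1629 \cdot 28188 = 45918252$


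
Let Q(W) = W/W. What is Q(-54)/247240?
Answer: 1/247240 ≈ 4.0447e-6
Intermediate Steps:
Q(W) = 1
Q(-54)/247240 = 1/247240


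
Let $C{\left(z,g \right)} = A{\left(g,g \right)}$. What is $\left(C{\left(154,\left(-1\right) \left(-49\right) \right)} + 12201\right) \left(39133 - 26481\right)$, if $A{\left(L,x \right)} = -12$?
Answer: $154215228$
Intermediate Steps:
$C{\left(z,g \right)} = -12$
$\left(C{\left(154,\left(-1\right) \left(-49\right) \right)} + 12201\right) \left(39133 - 26481\right) = \left(-12 + 12201\right) \left(39133 - 26481\right) = 12189 \cdot 12652 = 154215228$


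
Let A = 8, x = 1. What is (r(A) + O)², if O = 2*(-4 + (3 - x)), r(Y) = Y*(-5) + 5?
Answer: 1521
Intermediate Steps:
r(Y) = 5 - 5*Y (r(Y) = -5*Y + 5 = 5 - 5*Y)
O = -4 (O = 2*(-4 + (3 - 1*1)) = 2*(-4 + (3 - 1)) = 2*(-4 + 2) = 2*(-2) = -4)
(r(A) + O)² = ((5 - 5*8) - 4)² = ((5 - 40) - 4)² = (-35 - 4)² = (-39)² = 1521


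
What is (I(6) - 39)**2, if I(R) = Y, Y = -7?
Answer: 2116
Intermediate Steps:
I(R) = -7
(I(6) - 39)**2 = (-7 - 39)**2 = (-46)**2 = 2116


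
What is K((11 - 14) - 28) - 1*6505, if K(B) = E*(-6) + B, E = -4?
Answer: -6512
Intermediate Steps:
K(B) = 24 + B (K(B) = -4*(-6) + B = 24 + B)
K((11 - 14) - 28) - 1*6505 = (24 + ((11 - 14) - 28)) - 1*6505 = (24 + (-3 - 28)) - 6505 = (24 - 31) - 6505 = -7 - 6505 = -6512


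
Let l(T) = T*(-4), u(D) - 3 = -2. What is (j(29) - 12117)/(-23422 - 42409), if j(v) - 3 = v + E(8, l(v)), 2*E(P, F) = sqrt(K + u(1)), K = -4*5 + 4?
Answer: 12085/65831 - I*sqrt(15)/131662 ≈ 0.18358 - 2.9416e-5*I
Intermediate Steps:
u(D) = 1 (u(D) = 3 - 2 = 1)
l(T) = -4*T
K = -16 (K = -20 + 4 = -16)
E(P, F) = I*sqrt(15)/2 (E(P, F) = sqrt(-16 + 1)/2 = sqrt(-15)/2 = (I*sqrt(15))/2 = I*sqrt(15)/2)
j(v) = 3 + v + I*sqrt(15)/2 (j(v) = 3 + (v + I*sqrt(15)/2) = 3 + v + I*sqrt(15)/2)
(j(29) - 12117)/(-23422 - 42409) = ((3 + 29 + I*sqrt(15)/2) - 12117)/(-23422 - 42409) = ((32 + I*sqrt(15)/2) - 12117)/(-65831) = (-12085 + I*sqrt(15)/2)*(-1/65831) = 12085/65831 - I*sqrt(15)/131662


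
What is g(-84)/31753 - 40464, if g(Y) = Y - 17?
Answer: -1284853493/31753 ≈ -40464.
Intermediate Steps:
g(Y) = -17 + Y
g(-84)/31753 - 40464 = (-17 - 84)/31753 - 40464 = -101*1/31753 - 40464 = -101/31753 - 40464 = -1284853493/31753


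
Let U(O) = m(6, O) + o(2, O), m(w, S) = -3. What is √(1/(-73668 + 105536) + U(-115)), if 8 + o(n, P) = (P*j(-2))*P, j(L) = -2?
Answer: I*√6718245624149/15934 ≈ 162.67*I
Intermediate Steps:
o(n, P) = -8 - 2*P² (o(n, P) = -8 + (P*(-2))*P = -8 + (-2*P)*P = -8 - 2*P²)
U(O) = -11 - 2*O² (U(O) = -3 + (-8 - 2*O²) = -11 - 2*O²)
√(1/(-73668 + 105536) + U(-115)) = √(1/(-73668 + 105536) + (-11 - 2*(-115)²)) = √(1/31868 + (-11 - 2*13225)) = √(1/31868 + (-11 - 26450)) = √(1/31868 - 26461) = √(-843259147/31868) = I*√6718245624149/15934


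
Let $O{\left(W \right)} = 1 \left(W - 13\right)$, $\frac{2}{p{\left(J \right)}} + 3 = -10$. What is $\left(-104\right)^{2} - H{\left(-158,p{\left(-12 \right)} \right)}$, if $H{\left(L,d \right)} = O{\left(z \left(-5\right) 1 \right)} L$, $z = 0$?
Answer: $8762$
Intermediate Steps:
$p{\left(J \right)} = - \frac{2}{13}$ ($p{\left(J \right)} = \frac{2}{-3 - 10} = \frac{2}{-13} = 2 \left(- \frac{1}{13}\right) = - \frac{2}{13}$)
$O{\left(W \right)} = -13 + W$ ($O{\left(W \right)} = 1 \left(-13 + W\right) = -13 + W$)
$H{\left(L,d \right)} = - 13 L$ ($H{\left(L,d \right)} = \left(-13 + 0 \left(-5\right) 1\right) L = \left(-13 + 0 \cdot 1\right) L = \left(-13 + 0\right) L = - 13 L$)
$\left(-104\right)^{2} - H{\left(-158,p{\left(-12 \right)} \right)} = \left(-104\right)^{2} - \left(-13\right) \left(-158\right) = 10816 - 2054 = 8762$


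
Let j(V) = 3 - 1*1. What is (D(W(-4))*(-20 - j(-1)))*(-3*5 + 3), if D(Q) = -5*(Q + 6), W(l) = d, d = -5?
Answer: -1320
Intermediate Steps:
j(V) = 2 (j(V) = 3 - 1 = 2)
W(l) = -5
D(Q) = -30 - 5*Q (D(Q) = -5*(6 + Q) = -30 - 5*Q)
(D(W(-4))*(-20 - j(-1)))*(-3*5 + 3) = ((-30 - 5*(-5))*(-20 - 1*2))*(-3*5 + 3) = ((-30 + 25)*(-20 - 2))*(-15 + 3) = -5*(-22)*(-12) = 110*(-12) = -1320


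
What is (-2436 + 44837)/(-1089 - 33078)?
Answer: -42401/34167 ≈ -1.2410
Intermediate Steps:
(-2436 + 44837)/(-1089 - 33078) = 42401/(-34167) = 42401*(-1/34167) = -42401/34167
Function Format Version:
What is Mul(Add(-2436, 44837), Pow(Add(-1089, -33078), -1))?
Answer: Rational(-42401, 34167) ≈ -1.2410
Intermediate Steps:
Mul(Add(-2436, 44837), Pow(Add(-1089, -33078), -1)) = Mul(42401, Pow(-34167, -1)) = Mul(42401, Rational(-1, 34167)) = Rational(-42401, 34167)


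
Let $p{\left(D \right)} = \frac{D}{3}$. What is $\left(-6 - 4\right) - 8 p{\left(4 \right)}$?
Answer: $- \frac{62}{3} \approx -20.667$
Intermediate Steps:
$p{\left(D \right)} = \frac{D}{3}$ ($p{\left(D \right)} = D \frac{1}{3} = \frac{D}{3}$)
$\left(-6 - 4\right) - 8 p{\left(4 \right)} = \left(-6 - 4\right) - 8 \cdot \frac{1}{3} \cdot 4 = -10 - \frac{32}{3} = - \frac{62}{3}$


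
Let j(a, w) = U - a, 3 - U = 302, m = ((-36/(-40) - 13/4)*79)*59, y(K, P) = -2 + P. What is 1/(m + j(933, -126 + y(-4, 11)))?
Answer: -20/243707 ≈ -8.2066e-5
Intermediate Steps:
m = -219067/20 (m = ((-36*(-1/40) - 13*1/4)*79)*59 = ((9/10 - 13/4)*79)*59 = -47/20*79*59 = -3713/20*59 = -219067/20 ≈ -10953.)
U = -299 (U = 3 - 1*302 = 3 - 302 = -299)
j(a, w) = -299 - a
1/(m + j(933, -126 + y(-4, 11))) = 1/(-219067/20 + (-299 - 1*933)) = 1/(-219067/20 + (-299 - 933)) = 1/(-219067/20 - 1232) = 1/(-243707/20) = -20/243707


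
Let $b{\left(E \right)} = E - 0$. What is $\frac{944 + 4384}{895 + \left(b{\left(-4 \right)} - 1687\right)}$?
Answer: $- \frac{1332}{199} \approx -6.6935$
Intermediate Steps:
$b{\left(E \right)} = E$ ($b{\left(E \right)} = E + 0 = E$)
$\frac{944 + 4384}{895 + \left(b{\left(-4 \right)} - 1687\right)} = \frac{944 + 4384}{895 - 1691} = \frac{5328}{895 - 1691} = \frac{5328}{-796} = 5328 \left(- \frac{1}{796}\right) = - \frac{1332}{199}$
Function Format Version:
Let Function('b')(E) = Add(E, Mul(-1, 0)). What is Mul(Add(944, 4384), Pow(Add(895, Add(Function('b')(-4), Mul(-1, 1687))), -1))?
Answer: Rational(-1332, 199) ≈ -6.6935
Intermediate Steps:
Function('b')(E) = E (Function('b')(E) = Add(E, 0) = E)
Mul(Add(944, 4384), Pow(Add(895, Add(Function('b')(-4), Mul(-1, 1687))), -1)) = Mul(Add(944, 4384), Pow(Add(895, Add(-4, Mul(-1, 1687))), -1)) = Mul(5328, Pow(Add(895, Add(-4, -1687)), -1)) = Mul(5328, Pow(Add(895, -1691), -1)) = Mul(5328, Pow(-796, -1)) = Mul(5328, Rational(-1, 796)) = Rational(-1332, 199)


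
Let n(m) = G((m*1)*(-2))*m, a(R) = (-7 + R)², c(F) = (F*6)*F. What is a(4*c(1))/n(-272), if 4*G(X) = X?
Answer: -1/128 ≈ -0.0078125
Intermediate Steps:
G(X) = X/4
c(F) = 6*F² (c(F) = (6*F)*F = 6*F²)
n(m) = -m²/2 (n(m) = (((m*1)*(-2))/4)*m = ((m*(-2))/4)*m = ((-2*m)/4)*m = (-m/2)*m = -m²/2)
a(4*c(1))/n(-272) = (-7 + 4*(6*1²))²/((-½*(-272)²)) = (-7 + 4*(6*1))²/((-½*73984)) = (-7 + 4*6)²/(-36992) = (-7 + 24)²*(-1/36992) = 17²*(-1/36992) = 289*(-1/36992) = -1/128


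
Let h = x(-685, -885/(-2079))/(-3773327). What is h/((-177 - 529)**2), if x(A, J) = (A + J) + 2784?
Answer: -727451/651684038742198 ≈ -1.1163e-9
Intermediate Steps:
x(A, J) = 2784 + A + J
h = -1454902/2614915611 (h = (2784 - 685 - 885/(-2079))/(-3773327) = (2784 - 685 - 885*(-1/2079))*(-1/3773327) = (2784 - 685 + 295/693)*(-1/3773327) = (1454902/693)*(-1/3773327) = -1454902/2614915611 ≈ -0.00055639)
h/((-177 - 529)**2) = -1454902/(2614915611*(-177 - 529)**2) = -1454902/(2614915611*((-706)**2)) = -1454902/2614915611/498436 = -1454902/2614915611*1/498436 = -727451/651684038742198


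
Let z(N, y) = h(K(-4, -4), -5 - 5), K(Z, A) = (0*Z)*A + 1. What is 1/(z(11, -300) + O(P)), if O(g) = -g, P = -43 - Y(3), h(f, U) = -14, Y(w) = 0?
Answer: 1/29 ≈ 0.034483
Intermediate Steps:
K(Z, A) = 1 (K(Z, A) = 0*A + 1 = 0 + 1 = 1)
z(N, y) = -14
P = -43 (P = -43 - 1*0 = -43 + 0 = -43)
1/(z(11, -300) + O(P)) = 1/(-14 - 1*(-43)) = 1/(-14 + 43) = 1/29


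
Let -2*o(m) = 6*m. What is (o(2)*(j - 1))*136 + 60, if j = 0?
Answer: 876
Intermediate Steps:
o(m) = -3*m
(o(2)*(j - 1))*136 + 60 = ((-3*2)*(0 - 1))*136 + 60 = -6*(-1)*136 + 60 = 6*136 + 60 = 816 + 60 = 876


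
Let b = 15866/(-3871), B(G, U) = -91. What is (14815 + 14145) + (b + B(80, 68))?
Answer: 111736033/3871 ≈ 28865.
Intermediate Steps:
b = -15866/3871 (b = 15866*(-1/3871) = -15866/3871 ≈ -4.0987)
(14815 + 14145) + (b + B(80, 68)) = (14815 + 14145) + (-15866/3871 - 91) = 28960 - 368127/3871 = 111736033/3871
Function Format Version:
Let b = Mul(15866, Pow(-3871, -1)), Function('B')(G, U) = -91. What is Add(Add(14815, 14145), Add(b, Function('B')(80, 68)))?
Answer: Rational(111736033, 3871) ≈ 28865.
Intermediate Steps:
b = Rational(-15866, 3871) (b = Mul(15866, Rational(-1, 3871)) = Rational(-15866, 3871) ≈ -4.0987)
Add(Add(14815, 14145), Add(b, Function('B')(80, 68))) = Add(Add(14815, 14145), Add(Rational(-15866, 3871), -91)) = Add(28960, Rational(-368127, 3871)) = Rational(111736033, 3871)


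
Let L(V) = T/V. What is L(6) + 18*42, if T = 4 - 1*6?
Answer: 2267/3 ≈ 755.67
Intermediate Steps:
T = -2 (T = 4 - 6 = -2)
L(V) = -2/V
L(6) + 18*42 = -2/6 + 18*42 = -2*⅙ + 756 = -⅓ + 756 = 2267/3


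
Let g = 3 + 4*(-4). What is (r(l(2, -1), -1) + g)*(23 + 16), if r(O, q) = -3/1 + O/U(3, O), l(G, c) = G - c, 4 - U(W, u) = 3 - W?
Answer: -2379/4 ≈ -594.75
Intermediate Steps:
U(W, u) = 1 + W (U(W, u) = 4 - (3 - W) = 4 + (-3 + W) = 1 + W)
r(O, q) = -3 + O/4 (r(O, q) = -3/1 + O/(1 + 3) = -3*1 + O/4 = -3 + O*(¼) = -3 + O/4)
g = -13 (g = 3 - 16 = -13)
(r(l(2, -1), -1) + g)*(23 + 16) = ((-3 + (2 - 1*(-1))/4) - 13)*(23 + 16) = ((-3 + (2 + 1)/4) - 13)*39 = ((-3 + (¼)*3) - 13)*39 = ((-3 + ¾) - 13)*39 = (-9/4 - 13)*39 = -61/4*39 = -2379/4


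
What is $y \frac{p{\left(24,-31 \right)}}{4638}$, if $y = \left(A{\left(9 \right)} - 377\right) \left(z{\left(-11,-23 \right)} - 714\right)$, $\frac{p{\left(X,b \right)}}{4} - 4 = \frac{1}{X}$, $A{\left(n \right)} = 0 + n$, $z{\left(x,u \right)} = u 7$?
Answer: $\frac{7808500}{6957} \approx 1122.4$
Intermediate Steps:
$z{\left(x,u \right)} = 7 u$
$A{\left(n \right)} = n$
$p{\left(X,b \right)} = 16 + \frac{4}{X}$
$y = 322000$ ($y = \left(9 - 377\right) \left(7 \left(-23\right) - 714\right) = - 368 \left(-161 - 714\right) = \left(-368\right) \left(-875\right) = 322000$)
$y \frac{p{\left(24,-31 \right)}}{4638} = 322000 \frac{16 + \frac{4}{24}}{4638} = 322000 \left(16 + 4 \cdot \frac{1}{24}\right) \frac{1}{4638} = 322000 \left(16 + \frac{1}{6}\right) \frac{1}{4638} = 322000 \cdot \frac{97}{6} \cdot \frac{1}{4638} = 322000 \cdot \frac{97}{27828} = \frac{7808500}{6957}$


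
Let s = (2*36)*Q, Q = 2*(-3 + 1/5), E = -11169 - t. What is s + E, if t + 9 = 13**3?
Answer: -68801/5 ≈ -13760.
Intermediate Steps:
t = 2188 (t = -9 + 13**3 = -9 + 2197 = 2188)
E = -13357 (E = -11169 - 1*2188 = -11169 - 2188 = -13357)
Q = -28/5 (Q = 2*(-3 + 1/5) = 2*(-14/5) = -28/5 ≈ -5.6000)
s = -2016/5 (s = (2*36)*(-28/5) = 72*(-28/5) = -2016/5 ≈ -403.20)
s + E = -2016/5 - 13357 = -68801/5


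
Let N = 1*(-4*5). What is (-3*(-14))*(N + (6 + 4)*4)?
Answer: 840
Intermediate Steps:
N = -20 (N = 1*(-20) = -20)
(-3*(-14))*(N + (6 + 4)*4) = (-3*(-14))*(-20 + (6 + 4)*4) = 42*(-20 + 10*4) = 42*(-20 + 40) = 42*20 = 840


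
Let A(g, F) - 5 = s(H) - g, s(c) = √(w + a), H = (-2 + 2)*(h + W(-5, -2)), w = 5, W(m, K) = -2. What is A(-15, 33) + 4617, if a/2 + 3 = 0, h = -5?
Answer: 4637 + I ≈ 4637.0 + 1.0*I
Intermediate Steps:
a = -6 (a = -6 + 2*0 = -6 + 0 = -6)
H = 0 (H = (-2 + 2)*(-5 - 2) = 0*(-7) = 0)
s(c) = I (s(c) = √(5 - 6) = √(-1) = I)
A(g, F) = 5 + I - g (A(g, F) = 5 + (I - g) = 5 + I - g)
A(-15, 33) + 4617 = (5 + I - 1*(-15)) + 4617 = (5 + I + 15) + 4617 = (20 + I) + 4617 = 4637 + I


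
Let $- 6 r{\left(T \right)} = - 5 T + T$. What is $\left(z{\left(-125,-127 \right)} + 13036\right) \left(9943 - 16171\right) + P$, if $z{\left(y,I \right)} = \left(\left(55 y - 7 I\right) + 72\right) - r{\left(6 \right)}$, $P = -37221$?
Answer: $-44368125$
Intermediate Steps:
$r{\left(T \right)} = \frac{2 T}{3}$ ($r{\left(T \right)} = - \frac{- 5 T + T}{6} = - \frac{\left(-4\right) T}{6} = \frac{2 T}{3}$)
$z{\left(y,I \right)} = 68 - 7 I + 55 y$ ($z{\left(y,I \right)} = \left(\left(55 y - 7 I\right) + 72\right) - \frac{2}{3} \cdot 6 = \left(\left(- 7 I + 55 y\right) + 72\right) - 4 = \left(72 - 7 I + 55 y\right) - 4 = 68 - 7 I + 55 y$)
$\left(z{\left(-125,-127 \right)} + 13036\right) \left(9943 - 16171\right) + P = \left(\left(68 - -889 + 55 \left(-125\right)\right) + 13036\right) \left(9943 - 16171\right) - 37221 = \left(\left(68 + 889 - 6875\right) + 13036\right) \left(-6228\right) - 37221 = \left(-5918 + 13036\right) \left(-6228\right) - 37221 = 7118 \left(-6228\right) - 37221 = -44330904 - 37221 = -44368125$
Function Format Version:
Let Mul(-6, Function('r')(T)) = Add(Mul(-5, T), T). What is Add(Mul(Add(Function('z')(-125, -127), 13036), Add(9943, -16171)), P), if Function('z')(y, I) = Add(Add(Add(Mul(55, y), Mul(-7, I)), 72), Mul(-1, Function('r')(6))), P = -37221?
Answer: -44368125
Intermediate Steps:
Function('r')(T) = Mul(Rational(2, 3), T) (Function('r')(T) = Mul(Rational(-1, 6), Add(Mul(-5, T), T)) = Mul(Rational(-1, 6), Mul(-4, T)) = Mul(Rational(2, 3), T))
Function('z')(y, I) = Add(68, Mul(-7, I), Mul(55, y)) (Function('z')(y, I) = Add(Add(Add(Mul(55, y), Mul(-7, I)), 72), Mul(-1, Mul(Rational(2, 3), 6))) = Add(Add(Add(Mul(-7, I), Mul(55, y)), 72), Mul(-1, 4)) = Add(Add(72, Mul(-7, I), Mul(55, y)), -4) = Add(68, Mul(-7, I), Mul(55, y)))
Add(Mul(Add(Function('z')(-125, -127), 13036), Add(9943, -16171)), P) = Add(Mul(Add(Add(68, Mul(-7, -127), Mul(55, -125)), 13036), Add(9943, -16171)), -37221) = Add(Mul(Add(Add(68, 889, -6875), 13036), -6228), -37221) = Add(Mul(Add(-5918, 13036), -6228), -37221) = Add(Mul(7118, -6228), -37221) = Add(-44330904, -37221) = -44368125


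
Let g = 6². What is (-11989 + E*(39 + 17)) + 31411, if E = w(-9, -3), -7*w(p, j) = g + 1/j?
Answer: 57410/3 ≈ 19137.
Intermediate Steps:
g = 36
w(p, j) = -36/7 - 1/(7*j) (w(p, j) = -(36 + 1/j)/7 = -36/7 - 1/(7*j))
E = -107/21 (E = (⅐)*(-1 - 36*(-3))/(-3) = (⅐)*(-⅓)*(-1 + 108) = (⅐)*(-⅓)*107 = -107/21 ≈ -5.0952)
(-11989 + E*(39 + 17)) + 31411 = (-11989 - 107*(39 + 17)/21) + 31411 = (-11989 - 107/21*56) + 31411 = (-11989 - 856/3) + 31411 = -36823/3 + 31411 = 57410/3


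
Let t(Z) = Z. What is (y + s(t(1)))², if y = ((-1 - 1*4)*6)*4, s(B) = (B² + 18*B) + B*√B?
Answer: 10000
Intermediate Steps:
s(B) = B² + B^(3/2) + 18*B (s(B) = (B² + 18*B) + B^(3/2) = B² + B^(3/2) + 18*B)
y = -120 (y = ((-1 - 4)*6)*4 = -5*6*4 = -30*4 = -120)
(y + s(t(1)))² = (-120 + (1² + 1^(3/2) + 18*1))² = (-120 + (1 + 1 + 18))² = (-120 + 20)² = (-100)² = 10000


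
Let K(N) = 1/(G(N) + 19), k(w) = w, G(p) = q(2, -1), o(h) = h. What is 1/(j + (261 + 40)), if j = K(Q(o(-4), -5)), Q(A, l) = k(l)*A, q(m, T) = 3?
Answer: 22/6623 ≈ 0.0033218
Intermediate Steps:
G(p) = 3
Q(A, l) = A*l (Q(A, l) = l*A = A*l)
K(N) = 1/22 (K(N) = 1/(3 + 19) = 1/22)
j = 1/22 ≈ 0.045455
1/(j + (261 + 40)) = 1/(1/22 + (261 + 40)) = 1/(1/22 + 301) = 1/(6623/22) = 22/6623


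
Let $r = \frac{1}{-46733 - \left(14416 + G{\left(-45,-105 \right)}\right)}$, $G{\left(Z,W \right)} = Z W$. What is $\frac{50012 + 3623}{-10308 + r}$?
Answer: $- \frac{3533151990}{679029193} \approx -5.2032$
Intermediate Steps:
$G{\left(Z,W \right)} = W Z$
$r = - \frac{1}{65874}$ ($r = \frac{1}{-46733 - \left(14416 - -4725\right)} = \frac{1}{-46733 - 19141} = \frac{1}{-65874} = - \frac{1}{65874} \approx -1.518 \cdot 10^{-5}$)
$\frac{50012 + 3623}{-10308 + r} = \frac{50012 + 3623}{-10308 - \frac{1}{65874}} = \frac{53635}{- \frac{679029193}{65874}} = 53635 \left(- \frac{65874}{679029193}\right) = - \frac{3533151990}{679029193}$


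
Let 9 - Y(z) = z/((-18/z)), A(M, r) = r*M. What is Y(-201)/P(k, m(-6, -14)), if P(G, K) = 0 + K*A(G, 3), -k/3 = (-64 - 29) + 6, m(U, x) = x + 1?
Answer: -4507/20358 ≈ -0.22139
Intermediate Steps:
m(U, x) = 1 + x
A(M, r) = M*r
k = 261 (k = -3*((-64 - 29) + 6) = -3*(-93 + 6) = -3*(-87) = 261)
Y(z) = 9 + z²/18 (Y(z) = 9 - z/((-18/z)) = 9 - z*(-z/18) = 9 - (-1)*z²/18 = 9 + z²/18)
P(G, K) = 3*G*K (P(G, K) = 0 + K*(G*3) = 0 + K*(3*G) = 0 + 3*G*K = 3*G*K)
Y(-201)/P(k, m(-6, -14)) = (9 + (1/18)*(-201)²)/((3*261*(1 - 14))) = (9 + (1/18)*40401)/((3*261*(-13))) = (9 + 4489/2)/(-10179) = (4507/2)*(-1/10179) = -4507/20358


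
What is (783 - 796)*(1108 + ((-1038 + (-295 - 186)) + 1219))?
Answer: -10504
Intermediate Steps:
(783 - 796)*(1108 + ((-1038 + (-295 - 186)) + 1219)) = -13*(1108 + ((-1038 - 481) + 1219)) = -13*(1108 + (-1519 + 1219)) = -13*(1108 - 300) = -13*808 = -10504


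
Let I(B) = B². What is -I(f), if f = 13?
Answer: -169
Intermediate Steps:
-I(f) = -1*13² = -1*169 = -169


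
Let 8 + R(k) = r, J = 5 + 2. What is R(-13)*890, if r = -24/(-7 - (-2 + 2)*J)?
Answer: -28480/7 ≈ -4068.6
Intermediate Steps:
J = 7
r = 24/7 (r = -24/(-7 - (-2 + 2)*7) = -24/(-7 - 0*7) = -24/(-7 - 1*0) = -24/(-7 + 0) = -24/(-7) = -24*(-1/7) = 24/7 ≈ 3.4286)
R(k) = -32/7 (R(k) = -8 + 24/7 = -32/7)
R(-13)*890 = -32/7*890 = -28480/7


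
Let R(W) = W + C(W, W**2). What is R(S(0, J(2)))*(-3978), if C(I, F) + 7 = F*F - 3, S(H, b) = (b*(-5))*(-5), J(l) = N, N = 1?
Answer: -1553965920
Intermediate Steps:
J(l) = 1
S(H, b) = 25*b (S(H, b) = -5*b*(-5) = 25*b)
C(I, F) = -10 + F**2 (C(I, F) = -7 + (F*F - 3) = -7 + (F**2 - 3) = -7 + (-3 + F**2) = -10 + F**2)
R(W) = -10 + W + W**4 (R(W) = W + (-10 + (W**2)**2) = W + (-10 + W**4) = -10 + W + W**4)
R(S(0, J(2)))*(-3978) = (-10 + 25*1 + (25*1)**4)*(-3978) = (-10 + 25 + 25**4)*(-3978) = (-10 + 25 + 390625)*(-3978) = 390640*(-3978) = -1553965920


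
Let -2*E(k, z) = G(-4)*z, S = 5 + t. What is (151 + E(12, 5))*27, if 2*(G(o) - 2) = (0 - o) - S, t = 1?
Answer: 8019/2 ≈ 4009.5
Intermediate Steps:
S = 6 (S = 5 + 1 = 6)
G(o) = -1 - o/2 (G(o) = 2 + ((0 - o) - 1*6)/2 = 2 + (-o - 6)/2 = 2 + (-6 - o)/2 = 2 + (-3 - o/2) = -1 - o/2)
E(k, z) = -z/2 (E(k, z) = -(-1 - 1/2*(-4))*z/2 = -(-1 + 2)*z/2 = -z/2)
(151 + E(12, 5))*27 = (151 - 1/2*5)*27 = (151 - 5/2)*27 = (297/2)*27 = 8019/2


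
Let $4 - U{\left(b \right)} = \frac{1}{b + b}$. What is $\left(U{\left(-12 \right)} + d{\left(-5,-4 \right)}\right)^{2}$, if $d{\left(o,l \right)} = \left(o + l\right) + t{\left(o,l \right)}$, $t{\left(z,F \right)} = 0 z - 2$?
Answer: $\frac{27889}{576} \approx 48.418$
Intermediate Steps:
$t{\left(z,F \right)} = -2$ ($t{\left(z,F \right)} = 0 - 2 = -2$)
$d{\left(o,l \right)} = -2 + l + o$ ($d{\left(o,l \right)} = \left(o + l\right) - 2 = \left(l + o\right) - 2 = -2 + l + o$)
$U{\left(b \right)} = 4 - \frac{1}{2 b}$ ($U{\left(b \right)} = 4 - \frac{1}{b + b} = 4 - \frac{1}{2 b}$)
$\left(U{\left(-12 \right)} + d{\left(-5,-4 \right)}\right)^{2} = \left(\left(4 - \frac{1}{2 \left(-12\right)}\right) - 11\right)^{2} = \left(\left(4 - - \frac{1}{24}\right) - 11\right)^{2} = \left(\left(4 + \frac{1}{24}\right) - 11\right)^{2} = \left(\frac{97}{24} - 11\right)^{2} = \left(- \frac{167}{24}\right)^{2} = \frac{27889}{576}$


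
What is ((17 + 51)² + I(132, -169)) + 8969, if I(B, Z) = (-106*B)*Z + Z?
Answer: 2378072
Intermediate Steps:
I(B, Z) = Z - 106*B*Z (I(B, Z) = -106*B*Z + Z = Z - 106*B*Z)
((17 + 51)² + I(132, -169)) + 8969 = ((17 + 51)² - 169*(1 - 106*132)) + 8969 = (68² - 169*(1 - 13992)) + 8969 = (4624 - 169*(-13991)) + 8969 = (4624 + 2364479) + 8969 = 2369103 + 8969 = 2378072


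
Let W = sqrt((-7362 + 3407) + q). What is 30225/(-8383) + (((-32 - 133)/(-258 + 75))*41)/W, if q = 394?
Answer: -30225/8383 - 2255*I*sqrt(3561)/217221 ≈ -3.6055 - 0.61948*I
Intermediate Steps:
W = I*sqrt(3561) (W = sqrt((-7362 + 3407) + 394) = sqrt(-3955 + 394) = sqrt(-3561) = I*sqrt(3561) ≈ 59.674*I)
30225/(-8383) + (((-32 - 133)/(-258 + 75))*41)/W = 30225/(-8383) + (((-32 - 133)/(-258 + 75))*41)/((I*sqrt(3561))) = 30225*(-1/8383) + (-165/(-183)*41)*(-I*sqrt(3561)/3561) = -30225/8383 + (-165*(-1/183)*41)*(-I*sqrt(3561)/3561) = -30225/8383 + ((55/61)*41)*(-I*sqrt(3561)/3561) = -30225/8383 + 2255*(-I*sqrt(3561)/3561)/61 = -30225/8383 - 2255*I*sqrt(3561)/217221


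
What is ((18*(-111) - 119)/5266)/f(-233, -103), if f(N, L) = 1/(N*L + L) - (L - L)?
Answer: -25293916/2633 ≈ -9606.5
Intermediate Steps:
f(N, L) = 1/(L + L*N) (f(N, L) = 1/(L*N + L) - 1*0 = 1/(L + L*N) + 0 = 1/(L + L*N))
((18*(-111) - 119)/5266)/f(-233, -103) = ((18*(-111) - 119)/5266)/((1/((-103)*(1 - 233)))) = ((-1998 - 119)*(1/5266))/((-1/103/(-232))) = (-2117*1/5266)/((-1/103*(-1/232))) = -2117/(5266*1/23896) = -2117/5266*23896 = -25293916/2633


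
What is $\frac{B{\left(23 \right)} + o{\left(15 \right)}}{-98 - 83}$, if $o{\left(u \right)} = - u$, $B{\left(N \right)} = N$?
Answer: $- \frac{8}{181} \approx -0.044199$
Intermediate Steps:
$\frac{B{\left(23 \right)} + o{\left(15 \right)}}{-98 - 83} = \frac{23 - 15}{-98 - 83} = \frac{23 - 15}{-181} = 8 \left(- \frac{1}{181}\right) = - \frac{8}{181}$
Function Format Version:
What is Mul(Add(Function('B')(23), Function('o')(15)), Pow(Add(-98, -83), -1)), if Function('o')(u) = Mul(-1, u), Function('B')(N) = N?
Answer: Rational(-8, 181) ≈ -0.044199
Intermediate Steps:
Mul(Add(Function('B')(23), Function('o')(15)), Pow(Add(-98, -83), -1)) = Mul(Add(23, Mul(-1, 15)), Pow(Add(-98, -83), -1)) = Mul(Add(23, -15), Pow(-181, -1)) = Mul(8, Rational(-1, 181)) = Rational(-8, 181)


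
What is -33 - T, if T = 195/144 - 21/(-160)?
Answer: -16553/480 ≈ -34.485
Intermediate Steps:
T = 713/480 (T = 195*(1/144) - 21*(-1/160) = 65/48 + 21/160 = 713/480 ≈ 1.4854)
-33 - T = -33 - 1*713/480 = -33 - 713/480 = -16553/480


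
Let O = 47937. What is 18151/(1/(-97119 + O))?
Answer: -892702482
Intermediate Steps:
18151/(1/(-97119 + O)) = 18151/(1/(-97119 + 47937)) = 18151/(1/(-49182)) = 18151/(-1/49182) = 18151*(-49182) = -892702482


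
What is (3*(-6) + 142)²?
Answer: 15376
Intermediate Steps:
(3*(-6) + 142)² = (-18 + 142)² = 124² = 15376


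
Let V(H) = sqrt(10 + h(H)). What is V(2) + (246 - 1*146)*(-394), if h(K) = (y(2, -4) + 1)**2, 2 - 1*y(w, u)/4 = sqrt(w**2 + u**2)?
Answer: -39400 + sqrt(411 - 144*sqrt(5)) ≈ -39391.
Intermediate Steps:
y(w, u) = 8 - 4*sqrt(u**2 + w**2) (y(w, u) = 8 - 4*sqrt(w**2 + u**2) = 8 - 4*sqrt(u**2 + w**2))
h(K) = (9 - 8*sqrt(5))**2 (h(K) = ((8 - 4*sqrt((-4)**2 + 2**2)) + 1)**2 = ((8 - 4*sqrt(16 + 4)) + 1)**2 = ((8 - 8*sqrt(5)) + 1)**2 = (9 - 8*sqrt(5))**2)
V(H) = sqrt(411 - 144*sqrt(5)) (V(H) = sqrt(10 + (401 - 144*sqrt(5))) = sqrt(411 - 144*sqrt(5)))
V(2) + (246 - 1*146)*(-394) = sqrt(411 - 144*sqrt(5)) + (246 - 1*146)*(-394) = sqrt(411 - 144*sqrt(5)) + (246 - 146)*(-394) = sqrt(411 - 144*sqrt(5)) + 100*(-394) = sqrt(411 - 144*sqrt(5)) - 39400 = -39400 + sqrt(411 - 144*sqrt(5))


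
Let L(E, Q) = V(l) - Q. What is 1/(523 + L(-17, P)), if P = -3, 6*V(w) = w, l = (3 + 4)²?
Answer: 6/3205 ≈ 0.0018721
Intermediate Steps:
l = 49 (l = 7² = 49)
V(w) = w/6
L(E, Q) = 49/6 - Q (L(E, Q) = (⅙)*49 - Q = 49/6 - Q)
1/(523 + L(-17, P)) = 1/(523 + (49/6 - 1*(-3))) = 1/(523 + (49/6 + 3)) = 1/(523 + 67/6) = 1/(3205/6) = 6/3205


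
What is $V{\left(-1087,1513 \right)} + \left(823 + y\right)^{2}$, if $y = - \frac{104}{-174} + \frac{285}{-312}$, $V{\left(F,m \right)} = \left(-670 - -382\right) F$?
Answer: $\frac{81036618325633}{81866304} \approx 9.8987 \cdot 10^{5}$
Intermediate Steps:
$V{\left(F,m \right)} = - 288 F$ ($V{\left(F,m \right)} = \left(-670 + 382\right) F = - 288 F$)
$y = - \frac{2857}{9048}$ ($y = \left(-104\right) \left(- \frac{1}{174}\right) + 285 \left(- \frac{1}{312}\right) = \frac{52}{87} - \frac{95}{104} = - \frac{2857}{9048} \approx -0.31576$)
$V{\left(-1087,1513 \right)} + \left(823 + y\right)^{2} = \left(-288\right) \left(-1087\right) + \left(823 - \frac{2857}{9048}\right)^{2} = 313056 + \left(\frac{7443647}{9048}\right)^{2} = 313056 + \frac{55407880660609}{81866304} = \frac{81036618325633}{81866304}$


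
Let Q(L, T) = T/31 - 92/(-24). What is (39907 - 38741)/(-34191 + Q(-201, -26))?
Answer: -216876/6358969 ≈ -0.034106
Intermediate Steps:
Q(L, T) = 23/6 + T/31 (Q(L, T) = T*(1/31) - 92*(-1/24) = T/31 + 23/6 = 23/6 + T/31)
(39907 - 38741)/(-34191 + Q(-201, -26)) = (39907 - 38741)/(-34191 + (23/6 + (1/31)*(-26))) = 1166/(-34191 + (23/6 - 26/31)) = 1166/(-34191 + 557/186) = 1166/(-6358969/186) = 1166*(-186/6358969) = -216876/6358969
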